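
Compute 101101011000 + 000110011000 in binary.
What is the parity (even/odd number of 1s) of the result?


101101011000 = 2904
000110011000 = 408
Sum = 3312 = 110011110000
1s count = 6

even parity (6 ones in 110011110000)


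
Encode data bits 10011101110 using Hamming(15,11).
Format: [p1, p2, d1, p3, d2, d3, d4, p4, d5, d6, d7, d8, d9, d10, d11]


Parity bits: p1=0, p2=0, p3=0, p4=1

001000111101110


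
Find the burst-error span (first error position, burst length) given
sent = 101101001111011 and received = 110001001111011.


XOR: 011100000000000

Burst at position 1, length 3


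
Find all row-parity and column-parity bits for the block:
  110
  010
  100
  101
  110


Row parities: 01100
Column parities: 011

Row P: 01100, Col P: 011, Corner: 0


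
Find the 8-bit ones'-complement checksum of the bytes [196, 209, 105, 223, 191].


Sum = 924 mod 256 = 156
Complement = 99

99


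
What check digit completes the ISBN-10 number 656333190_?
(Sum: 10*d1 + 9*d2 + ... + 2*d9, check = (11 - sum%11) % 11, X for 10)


Weighted sum: 238
238 mod 11 = 7

Check digit: 4


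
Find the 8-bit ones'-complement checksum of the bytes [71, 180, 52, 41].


Sum = 344 mod 256 = 88
Complement = 167

167


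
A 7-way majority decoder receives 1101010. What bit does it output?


Ones: 4 out of 7
Threshold: 4

1 (4/7 voted 1)


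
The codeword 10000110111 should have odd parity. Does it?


Number of 1s: 6

No, parity error (6 ones)


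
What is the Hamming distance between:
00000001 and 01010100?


XOR: 01010101
Count of 1s: 4

4


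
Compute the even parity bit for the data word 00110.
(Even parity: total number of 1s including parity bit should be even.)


Number of 1s in data: 2
Parity bit: 0

0


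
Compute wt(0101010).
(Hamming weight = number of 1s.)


Counting 1s in 0101010

3


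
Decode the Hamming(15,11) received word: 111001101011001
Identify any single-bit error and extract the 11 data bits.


Syndrome = 0: no error detected

Data: 10111011001 (no errors)


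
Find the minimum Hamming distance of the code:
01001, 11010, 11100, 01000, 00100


Comparing all pairs, minimum distance: 1
Can detect 0 errors, correct 0 errors

1


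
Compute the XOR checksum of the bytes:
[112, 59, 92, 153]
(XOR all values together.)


XOR chain: 112 ^ 59 ^ 92 ^ 153 = 142

142


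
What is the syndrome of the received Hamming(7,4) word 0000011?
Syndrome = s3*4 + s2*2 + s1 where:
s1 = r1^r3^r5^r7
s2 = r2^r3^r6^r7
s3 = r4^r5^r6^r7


s1=1, s2=0, s3=0

Syndrome = 1 (error at position 1)


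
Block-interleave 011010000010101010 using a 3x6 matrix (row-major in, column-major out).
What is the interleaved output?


Matrix:
  011010
  000010
  101010
Read columns: 001100101000111000

001100101000111000


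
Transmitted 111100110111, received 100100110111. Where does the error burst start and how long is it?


XOR: 011000000000

Burst at position 1, length 2


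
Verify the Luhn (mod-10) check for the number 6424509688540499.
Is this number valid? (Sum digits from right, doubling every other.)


Luhn sum = 73
73 mod 10 = 3

Invalid (Luhn sum mod 10 = 3)


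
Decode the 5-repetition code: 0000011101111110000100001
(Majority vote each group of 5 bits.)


Groups: 00000, 11101, 11111, 00001, 00001
Majority votes: 01100

01100


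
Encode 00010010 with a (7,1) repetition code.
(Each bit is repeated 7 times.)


Each bit -> 7 copies

00000000000000000000011111110000000000000011111110000000


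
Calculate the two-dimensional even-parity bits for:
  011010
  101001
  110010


Row parities: 111
Column parities: 000001

Row P: 111, Col P: 000001, Corner: 1


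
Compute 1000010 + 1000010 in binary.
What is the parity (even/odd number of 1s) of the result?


1000010 = 66
1000010 = 66
Sum = 132 = 10000100
1s count = 2

even parity (2 ones in 10000100)


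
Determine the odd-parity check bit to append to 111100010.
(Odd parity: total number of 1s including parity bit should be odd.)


Number of 1s in data: 5
Parity bit: 0

0


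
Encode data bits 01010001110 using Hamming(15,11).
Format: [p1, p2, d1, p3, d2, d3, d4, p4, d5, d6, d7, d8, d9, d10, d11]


Parity bits: p1=1, p2=0, p3=1, p4=1

100110110001110


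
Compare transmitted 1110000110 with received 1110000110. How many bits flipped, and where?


XOR: 0000000000

0 errors (received matches sent)


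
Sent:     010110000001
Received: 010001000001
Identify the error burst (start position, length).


XOR: 000111000000

Burst at position 3, length 3


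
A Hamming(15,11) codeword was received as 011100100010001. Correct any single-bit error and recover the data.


Syndrome = 6: error at position 6

Data: 10110010001 (corrected bit 6)


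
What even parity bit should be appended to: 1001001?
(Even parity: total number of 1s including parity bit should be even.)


Number of 1s in data: 3
Parity bit: 1

1


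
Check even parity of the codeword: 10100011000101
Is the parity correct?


Number of 1s: 6

Yes, parity is correct (6 ones)


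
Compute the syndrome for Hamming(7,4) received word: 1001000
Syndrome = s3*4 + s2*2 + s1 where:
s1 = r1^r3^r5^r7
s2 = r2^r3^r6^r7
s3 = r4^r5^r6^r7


s1=1, s2=0, s3=1

Syndrome = 5 (error at position 5)


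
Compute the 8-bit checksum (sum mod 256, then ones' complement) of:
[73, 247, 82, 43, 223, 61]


Sum = 729 mod 256 = 217
Complement = 38

38


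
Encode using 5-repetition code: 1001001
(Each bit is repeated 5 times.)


Each bit -> 5 copies

11111000000000011111000000000011111


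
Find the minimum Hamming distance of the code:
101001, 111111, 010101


Comparing all pairs, minimum distance: 3
Can detect 2 errors, correct 1 errors

3


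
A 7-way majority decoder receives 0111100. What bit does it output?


Ones: 4 out of 7
Threshold: 4

1 (4/7 voted 1)


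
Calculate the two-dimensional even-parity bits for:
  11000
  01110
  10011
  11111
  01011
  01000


Row parities: 011111
Column parities: 11001

Row P: 011111, Col P: 11001, Corner: 1


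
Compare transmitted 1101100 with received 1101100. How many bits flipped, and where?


XOR: 0000000

0 errors (received matches sent)


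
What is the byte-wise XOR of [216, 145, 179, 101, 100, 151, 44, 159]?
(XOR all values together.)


XOR chain: 216 ^ 145 ^ 179 ^ 101 ^ 100 ^ 151 ^ 44 ^ 159 = 223

223


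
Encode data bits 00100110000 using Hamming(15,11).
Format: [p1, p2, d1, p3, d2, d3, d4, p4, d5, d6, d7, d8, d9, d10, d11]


Parity bits: p1=1, p2=1, p3=1, p4=0

110101000110000


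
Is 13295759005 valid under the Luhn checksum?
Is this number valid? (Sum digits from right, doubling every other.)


Luhn sum = 47
47 mod 10 = 7

Invalid (Luhn sum mod 10 = 7)


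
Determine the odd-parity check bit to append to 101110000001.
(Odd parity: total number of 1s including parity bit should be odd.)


Number of 1s in data: 5
Parity bit: 0

0


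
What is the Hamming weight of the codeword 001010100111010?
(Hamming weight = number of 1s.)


Counting 1s in 001010100111010

7


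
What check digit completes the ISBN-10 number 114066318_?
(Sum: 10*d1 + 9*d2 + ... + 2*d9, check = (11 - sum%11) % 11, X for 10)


Weighted sum: 148
148 mod 11 = 5

Check digit: 6


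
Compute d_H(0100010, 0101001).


XOR: 0001011
Count of 1s: 3

3


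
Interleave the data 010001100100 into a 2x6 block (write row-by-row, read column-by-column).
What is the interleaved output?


Matrix:
  010001
  100100
Read columns: 011000010010

011000010010


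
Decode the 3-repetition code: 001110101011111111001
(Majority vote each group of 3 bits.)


Groups: 001, 110, 101, 011, 111, 111, 001
Majority votes: 0111110

0111110


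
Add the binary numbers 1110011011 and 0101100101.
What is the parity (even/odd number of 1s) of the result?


1110011011 = 923
0101100101 = 357
Sum = 1280 = 10100000000
1s count = 2

even parity (2 ones in 10100000000)


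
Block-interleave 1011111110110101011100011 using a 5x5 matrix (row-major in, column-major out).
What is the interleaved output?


Matrix:
  10111
  11110
  11010
  10111
  00011
Read columns: 1111001100110101111110011

1111001100110101111110011


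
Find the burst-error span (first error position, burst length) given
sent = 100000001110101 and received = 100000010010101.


XOR: 000000011100000

Burst at position 7, length 3


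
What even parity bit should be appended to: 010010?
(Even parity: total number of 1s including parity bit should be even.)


Number of 1s in data: 2
Parity bit: 0

0


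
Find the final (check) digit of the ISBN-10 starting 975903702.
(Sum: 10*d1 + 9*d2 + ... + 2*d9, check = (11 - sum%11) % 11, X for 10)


Weighted sum: 303
303 mod 11 = 6

Check digit: 5


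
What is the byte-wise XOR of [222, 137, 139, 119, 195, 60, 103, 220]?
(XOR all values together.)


XOR chain: 222 ^ 137 ^ 139 ^ 119 ^ 195 ^ 60 ^ 103 ^ 220 = 239

239


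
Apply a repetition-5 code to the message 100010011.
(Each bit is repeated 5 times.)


Each bit -> 5 copies

111110000000000000001111100000000001111111111


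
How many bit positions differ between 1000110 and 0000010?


XOR: 1000100
Count of 1s: 2

2


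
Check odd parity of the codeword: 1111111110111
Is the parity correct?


Number of 1s: 12

No, parity error (12 ones)


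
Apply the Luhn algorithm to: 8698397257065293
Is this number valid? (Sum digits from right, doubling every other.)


Luhn sum = 81
81 mod 10 = 1

Invalid (Luhn sum mod 10 = 1)


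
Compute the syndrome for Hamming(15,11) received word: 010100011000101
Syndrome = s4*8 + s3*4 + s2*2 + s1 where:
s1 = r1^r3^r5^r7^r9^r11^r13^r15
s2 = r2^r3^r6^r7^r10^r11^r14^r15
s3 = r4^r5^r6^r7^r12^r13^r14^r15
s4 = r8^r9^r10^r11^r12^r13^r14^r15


s1=1, s2=0, s3=1, s4=0

Syndrome = 5 (error at position 5)


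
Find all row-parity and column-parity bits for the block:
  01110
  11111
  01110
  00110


Row parities: 1110
Column parities: 11001

Row P: 1110, Col P: 11001, Corner: 1


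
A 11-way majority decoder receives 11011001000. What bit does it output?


Ones: 5 out of 11
Threshold: 6

0 (5/11 voted 1)


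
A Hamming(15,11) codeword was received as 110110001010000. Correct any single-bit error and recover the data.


Syndrome = 0: no error detected

Data: 01001010000 (no errors)


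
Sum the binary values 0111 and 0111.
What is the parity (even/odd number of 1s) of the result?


0111 = 7
0111 = 7
Sum = 14 = 1110
1s count = 3

odd parity (3 ones in 1110)


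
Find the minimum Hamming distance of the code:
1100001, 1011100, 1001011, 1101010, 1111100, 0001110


Comparing all pairs, minimum distance: 1
Can detect 0 errors, correct 0 errors

1


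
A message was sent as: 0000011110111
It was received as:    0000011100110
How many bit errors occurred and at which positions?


XOR: 0000000010001

2 error(s) at position(s): 8, 12


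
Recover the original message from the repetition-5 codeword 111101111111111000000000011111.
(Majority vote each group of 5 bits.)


Groups: 11110, 11111, 11111, 00000, 00000, 11111
Majority votes: 111001

111001


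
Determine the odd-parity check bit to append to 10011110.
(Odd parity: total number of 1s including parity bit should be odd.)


Number of 1s in data: 5
Parity bit: 0

0


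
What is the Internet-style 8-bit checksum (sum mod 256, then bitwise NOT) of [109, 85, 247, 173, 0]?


Sum = 614 mod 256 = 102
Complement = 153

153


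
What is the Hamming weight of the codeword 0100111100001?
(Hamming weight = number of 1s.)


Counting 1s in 0100111100001

6


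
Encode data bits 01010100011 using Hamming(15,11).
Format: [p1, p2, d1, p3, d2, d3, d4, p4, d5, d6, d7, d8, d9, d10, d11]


Parity bits: p1=1, p2=0, p3=0, p4=1

100010110100011


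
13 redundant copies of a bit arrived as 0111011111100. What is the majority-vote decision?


Ones: 9 out of 13
Threshold: 7

1 (9/13 voted 1)


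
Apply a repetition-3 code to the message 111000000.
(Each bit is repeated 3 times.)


Each bit -> 3 copies

111111111000000000000000000


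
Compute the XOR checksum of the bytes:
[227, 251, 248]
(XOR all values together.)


XOR chain: 227 ^ 251 ^ 248 = 224

224


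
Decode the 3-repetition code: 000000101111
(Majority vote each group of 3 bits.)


Groups: 000, 000, 101, 111
Majority votes: 0011

0011


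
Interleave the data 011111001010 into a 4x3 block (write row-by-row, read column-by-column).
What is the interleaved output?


Matrix:
  011
  111
  001
  010
Read columns: 010011011110

010011011110


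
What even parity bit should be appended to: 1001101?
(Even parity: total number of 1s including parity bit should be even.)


Number of 1s in data: 4
Parity bit: 0

0


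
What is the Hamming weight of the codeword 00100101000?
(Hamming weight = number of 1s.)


Counting 1s in 00100101000

3


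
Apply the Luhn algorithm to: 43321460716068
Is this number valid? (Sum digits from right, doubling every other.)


Luhn sum = 48
48 mod 10 = 8

Invalid (Luhn sum mod 10 = 8)


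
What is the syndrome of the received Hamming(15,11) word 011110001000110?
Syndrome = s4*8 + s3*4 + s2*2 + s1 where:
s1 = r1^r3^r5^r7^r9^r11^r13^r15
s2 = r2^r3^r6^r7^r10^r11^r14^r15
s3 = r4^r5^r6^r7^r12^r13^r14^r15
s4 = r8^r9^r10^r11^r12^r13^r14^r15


s1=0, s2=1, s3=0, s4=1

Syndrome = 10 (error at position 10)


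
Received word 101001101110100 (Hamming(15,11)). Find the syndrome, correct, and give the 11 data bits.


Syndrome = 6: error at position 6

Data: 10011110100 (corrected bit 6)


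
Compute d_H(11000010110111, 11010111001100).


XOR: 00010101111011
Count of 1s: 8

8


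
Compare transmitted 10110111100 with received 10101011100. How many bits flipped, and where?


XOR: 00011100000

3 error(s) at position(s): 3, 4, 5


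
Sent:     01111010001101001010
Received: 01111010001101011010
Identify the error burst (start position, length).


XOR: 00000000000000010000

Burst at position 15, length 1


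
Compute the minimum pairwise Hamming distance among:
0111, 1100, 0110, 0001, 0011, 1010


Comparing all pairs, minimum distance: 1
Can detect 0 errors, correct 0 errors

1


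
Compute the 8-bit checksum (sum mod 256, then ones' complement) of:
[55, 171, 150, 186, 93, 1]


Sum = 656 mod 256 = 144
Complement = 111

111


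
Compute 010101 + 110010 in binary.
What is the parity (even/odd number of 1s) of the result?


010101 = 21
110010 = 50
Sum = 71 = 1000111
1s count = 4

even parity (4 ones in 1000111)


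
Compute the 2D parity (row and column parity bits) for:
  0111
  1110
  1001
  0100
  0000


Row parities: 11010
Column parities: 0100

Row P: 11010, Col P: 0100, Corner: 1


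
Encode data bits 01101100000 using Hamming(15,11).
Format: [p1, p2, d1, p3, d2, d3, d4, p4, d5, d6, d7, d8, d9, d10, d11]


Parity bits: p1=0, p2=0, p3=0, p4=0

000011001100000


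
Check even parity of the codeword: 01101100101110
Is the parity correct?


Number of 1s: 8

Yes, parity is correct (8 ones)


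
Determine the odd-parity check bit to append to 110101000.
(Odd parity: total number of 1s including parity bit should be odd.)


Number of 1s in data: 4
Parity bit: 1

1


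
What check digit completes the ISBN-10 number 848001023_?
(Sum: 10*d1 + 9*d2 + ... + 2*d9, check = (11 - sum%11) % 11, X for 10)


Weighted sum: 197
197 mod 11 = 10

Check digit: 1


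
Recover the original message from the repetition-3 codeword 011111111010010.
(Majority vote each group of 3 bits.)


Groups: 011, 111, 111, 010, 010
Majority votes: 11100

11100


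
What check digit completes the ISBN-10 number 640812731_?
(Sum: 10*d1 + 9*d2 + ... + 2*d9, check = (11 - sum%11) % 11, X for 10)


Weighted sum: 207
207 mod 11 = 9

Check digit: 2


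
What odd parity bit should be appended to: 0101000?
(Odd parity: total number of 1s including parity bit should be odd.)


Number of 1s in data: 2
Parity bit: 1

1


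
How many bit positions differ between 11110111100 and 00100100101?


XOR: 11010011001
Count of 1s: 6

6


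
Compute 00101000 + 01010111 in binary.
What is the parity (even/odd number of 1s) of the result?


00101000 = 40
01010111 = 87
Sum = 127 = 1111111
1s count = 7

odd parity (7 ones in 1111111)


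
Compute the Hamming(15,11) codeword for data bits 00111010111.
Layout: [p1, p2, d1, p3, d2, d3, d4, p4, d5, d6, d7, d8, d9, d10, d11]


Parity bits: p1=1, p2=1, p3=1, p4=1

110101111010111


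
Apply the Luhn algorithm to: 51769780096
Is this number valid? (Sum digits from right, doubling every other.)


Luhn sum = 54
54 mod 10 = 4

Invalid (Luhn sum mod 10 = 4)


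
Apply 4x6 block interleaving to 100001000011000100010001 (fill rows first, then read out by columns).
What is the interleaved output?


Matrix:
  100001
  000011
  000100
  010001
Read columns: 100000010000001001001101

100000010000001001001101


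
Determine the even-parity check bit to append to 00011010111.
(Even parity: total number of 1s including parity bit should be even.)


Number of 1s in data: 6
Parity bit: 0

0


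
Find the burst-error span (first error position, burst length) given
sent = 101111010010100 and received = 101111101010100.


XOR: 000000111000000

Burst at position 6, length 3


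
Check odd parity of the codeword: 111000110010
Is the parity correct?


Number of 1s: 6

No, parity error (6 ones)


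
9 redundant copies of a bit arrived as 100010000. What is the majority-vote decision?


Ones: 2 out of 9
Threshold: 5

0 (2/9 voted 1)


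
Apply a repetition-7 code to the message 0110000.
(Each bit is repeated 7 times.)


Each bit -> 7 copies

0000000111111111111110000000000000000000000000000


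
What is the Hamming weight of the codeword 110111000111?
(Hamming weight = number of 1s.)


Counting 1s in 110111000111

8


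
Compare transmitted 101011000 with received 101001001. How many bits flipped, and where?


XOR: 000010001

2 error(s) at position(s): 4, 8


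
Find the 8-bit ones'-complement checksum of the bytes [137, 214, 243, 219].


Sum = 813 mod 256 = 45
Complement = 210

210


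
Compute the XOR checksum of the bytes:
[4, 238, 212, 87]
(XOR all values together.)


XOR chain: 4 ^ 238 ^ 212 ^ 87 = 105

105


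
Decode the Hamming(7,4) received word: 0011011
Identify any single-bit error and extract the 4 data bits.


Syndrome = 6: error at position 6

Data: 1001 (corrected bit 6)


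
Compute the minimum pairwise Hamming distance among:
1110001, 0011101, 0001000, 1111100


Comparing all pairs, minimum distance: 3
Can detect 2 errors, correct 1 errors

3


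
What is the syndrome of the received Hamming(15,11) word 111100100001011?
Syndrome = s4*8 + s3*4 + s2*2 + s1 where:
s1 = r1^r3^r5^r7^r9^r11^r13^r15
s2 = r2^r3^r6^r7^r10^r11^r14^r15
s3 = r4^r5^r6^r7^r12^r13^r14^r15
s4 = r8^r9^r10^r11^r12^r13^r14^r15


s1=0, s2=1, s3=1, s4=1

Syndrome = 14 (error at position 14)


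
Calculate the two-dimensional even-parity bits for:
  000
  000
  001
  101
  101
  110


Row parities: 001000
Column parities: 111

Row P: 001000, Col P: 111, Corner: 1


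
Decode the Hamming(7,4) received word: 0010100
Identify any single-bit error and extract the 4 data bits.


Syndrome = 6: error at position 6

Data: 1110 (corrected bit 6)


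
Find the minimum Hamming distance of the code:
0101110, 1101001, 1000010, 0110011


Comparing all pairs, minimum distance: 4
Can detect 3 errors, correct 1 errors

4


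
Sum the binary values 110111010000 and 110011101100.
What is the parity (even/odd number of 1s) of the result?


110111010000 = 3536
110011101100 = 3308
Sum = 6844 = 1101010111100
1s count = 8

even parity (8 ones in 1101010111100)


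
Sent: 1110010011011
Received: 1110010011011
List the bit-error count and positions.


XOR: 0000000000000

0 errors (received matches sent)


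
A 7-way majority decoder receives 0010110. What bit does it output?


Ones: 3 out of 7
Threshold: 4

0 (3/7 voted 1)


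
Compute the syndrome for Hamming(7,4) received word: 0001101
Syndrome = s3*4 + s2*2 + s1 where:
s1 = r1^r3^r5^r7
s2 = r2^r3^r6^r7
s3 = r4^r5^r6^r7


s1=0, s2=1, s3=1

Syndrome = 6 (error at position 6)


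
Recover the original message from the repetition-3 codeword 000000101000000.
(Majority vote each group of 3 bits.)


Groups: 000, 000, 101, 000, 000
Majority votes: 00100

00100


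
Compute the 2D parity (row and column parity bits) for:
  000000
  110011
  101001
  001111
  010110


Row parities: 00101
Column parities: 000011

Row P: 00101, Col P: 000011, Corner: 0


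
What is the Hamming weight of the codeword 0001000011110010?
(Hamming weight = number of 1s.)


Counting 1s in 0001000011110010

6


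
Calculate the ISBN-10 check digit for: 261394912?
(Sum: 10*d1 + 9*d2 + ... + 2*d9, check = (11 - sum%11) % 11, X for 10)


Weighted sum: 220
220 mod 11 = 0

Check digit: 0


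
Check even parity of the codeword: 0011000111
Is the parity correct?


Number of 1s: 5

No, parity error (5 ones)


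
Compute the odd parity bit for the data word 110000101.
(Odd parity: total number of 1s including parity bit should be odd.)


Number of 1s in data: 4
Parity bit: 1

1


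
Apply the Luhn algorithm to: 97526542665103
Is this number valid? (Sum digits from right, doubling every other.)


Luhn sum = 51
51 mod 10 = 1

Invalid (Luhn sum mod 10 = 1)


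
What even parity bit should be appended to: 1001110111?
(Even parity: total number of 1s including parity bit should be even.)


Number of 1s in data: 7
Parity bit: 1

1


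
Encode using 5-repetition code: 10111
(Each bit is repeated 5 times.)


Each bit -> 5 copies

1111100000111111111111111


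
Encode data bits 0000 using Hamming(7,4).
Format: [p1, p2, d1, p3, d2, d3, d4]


Parity bits: p1=0, p2=0, p3=0

0000000


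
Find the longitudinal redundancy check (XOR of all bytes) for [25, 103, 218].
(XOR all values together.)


XOR chain: 25 ^ 103 ^ 218 = 164

164


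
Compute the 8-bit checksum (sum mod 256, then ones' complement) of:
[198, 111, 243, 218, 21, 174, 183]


Sum = 1148 mod 256 = 124
Complement = 131

131


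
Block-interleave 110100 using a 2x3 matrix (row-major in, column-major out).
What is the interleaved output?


Matrix:
  110
  100
Read columns: 111000

111000


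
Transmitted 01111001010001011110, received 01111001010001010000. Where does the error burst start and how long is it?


XOR: 00000000000000001110

Burst at position 16, length 3


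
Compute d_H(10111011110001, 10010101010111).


XOR: 00101110100110
Count of 1s: 7

7


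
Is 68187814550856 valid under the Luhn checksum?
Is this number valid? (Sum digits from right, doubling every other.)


Luhn sum = 61
61 mod 10 = 1

Invalid (Luhn sum mod 10 = 1)


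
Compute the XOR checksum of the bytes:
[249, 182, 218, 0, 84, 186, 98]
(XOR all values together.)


XOR chain: 249 ^ 182 ^ 218 ^ 0 ^ 84 ^ 186 ^ 98 = 25

25


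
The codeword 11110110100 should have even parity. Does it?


Number of 1s: 7

No, parity error (7 ones)


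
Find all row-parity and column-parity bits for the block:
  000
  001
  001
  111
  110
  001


Row parities: 011101
Column parities: 000

Row P: 011101, Col P: 000, Corner: 0


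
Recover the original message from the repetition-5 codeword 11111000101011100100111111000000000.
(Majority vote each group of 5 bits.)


Groups: 11111, 00010, 10111, 00100, 11111, 10000, 00000
Majority votes: 1010100

1010100


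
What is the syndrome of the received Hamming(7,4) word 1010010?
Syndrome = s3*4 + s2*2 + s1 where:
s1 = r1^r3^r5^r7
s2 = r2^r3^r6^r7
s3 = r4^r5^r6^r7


s1=0, s2=0, s3=1

Syndrome = 4 (error at position 4)


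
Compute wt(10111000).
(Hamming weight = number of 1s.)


Counting 1s in 10111000

4


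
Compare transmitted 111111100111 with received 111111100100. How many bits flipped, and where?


XOR: 000000000011

2 error(s) at position(s): 10, 11


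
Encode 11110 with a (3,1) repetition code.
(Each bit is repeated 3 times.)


Each bit -> 3 copies

111111111111000


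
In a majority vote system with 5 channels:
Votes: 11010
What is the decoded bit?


Ones: 3 out of 5
Threshold: 3

1 (3/5 voted 1)


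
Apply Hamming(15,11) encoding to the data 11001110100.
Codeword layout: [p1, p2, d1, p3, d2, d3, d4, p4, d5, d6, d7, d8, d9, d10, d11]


Parity bits: p1=1, p2=1, p3=0, p4=0

111010001110100


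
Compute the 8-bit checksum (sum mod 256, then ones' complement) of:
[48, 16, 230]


Sum = 294 mod 256 = 38
Complement = 217

217


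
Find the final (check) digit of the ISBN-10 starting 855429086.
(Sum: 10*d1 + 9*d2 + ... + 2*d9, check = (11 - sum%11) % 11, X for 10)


Weighted sum: 286
286 mod 11 = 0

Check digit: 0


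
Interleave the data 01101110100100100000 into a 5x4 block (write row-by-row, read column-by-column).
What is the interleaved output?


Matrix:
  0110
  1110
  1001
  0010
  0000
Read columns: 01100110001101000100

01100110001101000100


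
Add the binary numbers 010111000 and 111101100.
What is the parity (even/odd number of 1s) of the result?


010111000 = 184
111101100 = 492
Sum = 676 = 1010100100
1s count = 4

even parity (4 ones in 1010100100)


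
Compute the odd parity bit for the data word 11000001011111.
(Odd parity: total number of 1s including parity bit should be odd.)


Number of 1s in data: 8
Parity bit: 1

1


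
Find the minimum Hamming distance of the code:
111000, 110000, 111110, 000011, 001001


Comparing all pairs, minimum distance: 1
Can detect 0 errors, correct 0 errors

1


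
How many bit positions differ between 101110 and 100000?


XOR: 001110
Count of 1s: 3

3


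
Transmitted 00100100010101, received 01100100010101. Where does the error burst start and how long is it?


XOR: 01000000000000

Burst at position 1, length 1


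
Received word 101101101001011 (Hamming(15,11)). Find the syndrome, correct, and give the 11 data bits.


Syndrome = 3: error at position 3

Data: 00111001011 (corrected bit 3)


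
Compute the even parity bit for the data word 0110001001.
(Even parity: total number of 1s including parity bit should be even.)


Number of 1s in data: 4
Parity bit: 0

0


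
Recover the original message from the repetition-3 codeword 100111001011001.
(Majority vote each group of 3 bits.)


Groups: 100, 111, 001, 011, 001
Majority votes: 01010

01010


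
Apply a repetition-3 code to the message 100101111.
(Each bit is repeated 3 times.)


Each bit -> 3 copies

111000000111000111111111111


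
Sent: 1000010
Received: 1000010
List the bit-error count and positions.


XOR: 0000000

0 errors (received matches sent)


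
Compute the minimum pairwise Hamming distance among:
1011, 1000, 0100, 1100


Comparing all pairs, minimum distance: 1
Can detect 0 errors, correct 0 errors

1


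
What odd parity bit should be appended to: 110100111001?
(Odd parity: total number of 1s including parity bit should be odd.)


Number of 1s in data: 7
Parity bit: 0

0


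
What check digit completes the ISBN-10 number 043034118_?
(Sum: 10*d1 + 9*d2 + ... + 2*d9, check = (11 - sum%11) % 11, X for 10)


Weighted sum: 121
121 mod 11 = 0

Check digit: 0


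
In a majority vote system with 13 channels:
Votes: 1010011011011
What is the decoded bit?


Ones: 8 out of 13
Threshold: 7

1 (8/13 voted 1)


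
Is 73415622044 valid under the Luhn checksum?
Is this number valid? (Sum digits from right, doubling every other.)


Luhn sum = 45
45 mod 10 = 5

Invalid (Luhn sum mod 10 = 5)


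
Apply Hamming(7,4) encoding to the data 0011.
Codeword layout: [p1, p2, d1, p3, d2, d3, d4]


Parity bits: p1=1, p2=0, p3=0

1000011


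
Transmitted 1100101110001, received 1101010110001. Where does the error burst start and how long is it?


XOR: 0001111000000

Burst at position 3, length 4


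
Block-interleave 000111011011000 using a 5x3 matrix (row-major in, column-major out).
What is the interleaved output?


Matrix:
  000
  111
  011
  011
  000
Read columns: 010000111001110

010000111001110


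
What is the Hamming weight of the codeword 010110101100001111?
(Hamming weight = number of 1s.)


Counting 1s in 010110101100001111

10


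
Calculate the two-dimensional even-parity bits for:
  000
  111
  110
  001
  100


Row parities: 01011
Column parities: 100

Row P: 01011, Col P: 100, Corner: 1


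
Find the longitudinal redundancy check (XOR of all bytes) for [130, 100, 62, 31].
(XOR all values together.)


XOR chain: 130 ^ 100 ^ 62 ^ 31 = 199

199


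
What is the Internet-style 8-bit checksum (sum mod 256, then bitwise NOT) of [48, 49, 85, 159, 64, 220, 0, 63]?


Sum = 688 mod 256 = 176
Complement = 79

79


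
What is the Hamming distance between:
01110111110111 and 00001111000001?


XOR: 01111000110110
Count of 1s: 8

8


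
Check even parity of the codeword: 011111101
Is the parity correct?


Number of 1s: 7

No, parity error (7 ones)


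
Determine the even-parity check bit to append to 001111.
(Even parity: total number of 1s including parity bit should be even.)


Number of 1s in data: 4
Parity bit: 0

0


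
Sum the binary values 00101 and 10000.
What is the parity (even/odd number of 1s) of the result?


00101 = 5
10000 = 16
Sum = 21 = 10101
1s count = 3

odd parity (3 ones in 10101)


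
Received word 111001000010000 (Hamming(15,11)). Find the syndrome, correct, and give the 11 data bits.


Syndrome = 13: error at position 13

Data: 10100010100 (corrected bit 13)


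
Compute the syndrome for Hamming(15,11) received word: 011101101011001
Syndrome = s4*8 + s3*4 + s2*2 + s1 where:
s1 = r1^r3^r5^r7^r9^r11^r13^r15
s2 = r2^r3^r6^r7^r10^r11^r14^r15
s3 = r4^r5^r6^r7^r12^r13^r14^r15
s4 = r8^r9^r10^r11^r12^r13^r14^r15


s1=1, s2=0, s3=1, s4=0

Syndrome = 5 (error at position 5)


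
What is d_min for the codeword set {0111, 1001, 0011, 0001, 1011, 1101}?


Comparing all pairs, minimum distance: 1
Can detect 0 errors, correct 0 errors

1


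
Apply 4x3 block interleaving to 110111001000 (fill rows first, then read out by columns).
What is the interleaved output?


Matrix:
  110
  111
  001
  000
Read columns: 110011000110

110011000110


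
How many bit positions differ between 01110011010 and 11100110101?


XOR: 10010101111
Count of 1s: 7

7


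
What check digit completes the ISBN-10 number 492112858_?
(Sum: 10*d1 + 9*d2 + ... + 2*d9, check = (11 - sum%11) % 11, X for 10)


Weighted sum: 223
223 mod 11 = 3

Check digit: 8


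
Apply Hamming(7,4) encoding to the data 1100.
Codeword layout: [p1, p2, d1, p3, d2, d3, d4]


Parity bits: p1=0, p2=1, p3=1

0111100


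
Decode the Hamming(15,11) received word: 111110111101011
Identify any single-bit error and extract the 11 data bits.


Syndrome = 0: no error detected

Data: 11011101011 (no errors)


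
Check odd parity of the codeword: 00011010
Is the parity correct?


Number of 1s: 3

Yes, parity is correct (3 ones)


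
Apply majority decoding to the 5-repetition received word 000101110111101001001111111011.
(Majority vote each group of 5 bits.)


Groups: 00010, 11101, 11101, 00100, 11111, 11011
Majority votes: 011011

011011


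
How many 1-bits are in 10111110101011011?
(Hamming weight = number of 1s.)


Counting 1s in 10111110101011011

12


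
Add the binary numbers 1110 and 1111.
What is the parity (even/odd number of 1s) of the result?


1110 = 14
1111 = 15
Sum = 29 = 11101
1s count = 4

even parity (4 ones in 11101)


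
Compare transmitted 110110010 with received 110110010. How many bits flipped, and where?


XOR: 000000000

0 errors (received matches sent)


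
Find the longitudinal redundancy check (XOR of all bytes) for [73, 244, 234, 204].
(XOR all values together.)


XOR chain: 73 ^ 244 ^ 234 ^ 204 = 155

155


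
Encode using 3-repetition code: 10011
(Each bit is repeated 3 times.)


Each bit -> 3 copies

111000000111111


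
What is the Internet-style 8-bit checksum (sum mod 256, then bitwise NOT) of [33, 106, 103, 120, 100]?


Sum = 462 mod 256 = 206
Complement = 49

49


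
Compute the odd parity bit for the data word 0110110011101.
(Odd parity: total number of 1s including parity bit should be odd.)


Number of 1s in data: 8
Parity bit: 1

1


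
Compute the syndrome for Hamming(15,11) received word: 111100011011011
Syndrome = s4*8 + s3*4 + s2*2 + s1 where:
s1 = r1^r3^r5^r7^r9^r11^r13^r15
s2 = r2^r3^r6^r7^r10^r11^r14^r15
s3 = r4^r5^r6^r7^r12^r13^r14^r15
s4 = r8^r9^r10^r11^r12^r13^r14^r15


s1=1, s2=1, s3=0, s4=0

Syndrome = 3 (error at position 3)


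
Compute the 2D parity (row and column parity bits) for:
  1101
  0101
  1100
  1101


Row parities: 1001
Column parities: 1001

Row P: 1001, Col P: 1001, Corner: 0


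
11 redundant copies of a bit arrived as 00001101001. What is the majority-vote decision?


Ones: 4 out of 11
Threshold: 6

0 (4/11 voted 1)


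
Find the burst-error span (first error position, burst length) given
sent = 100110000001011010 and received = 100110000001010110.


XOR: 000000000000001100

Burst at position 14, length 2


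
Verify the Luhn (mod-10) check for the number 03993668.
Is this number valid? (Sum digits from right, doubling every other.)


Luhn sum = 44
44 mod 10 = 4

Invalid (Luhn sum mod 10 = 4)


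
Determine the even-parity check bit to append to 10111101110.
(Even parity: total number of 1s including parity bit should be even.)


Number of 1s in data: 8
Parity bit: 0

0


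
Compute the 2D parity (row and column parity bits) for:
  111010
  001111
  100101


Row parities: 001
Column parities: 010000

Row P: 001, Col P: 010000, Corner: 1


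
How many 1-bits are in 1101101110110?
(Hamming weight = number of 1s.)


Counting 1s in 1101101110110

9


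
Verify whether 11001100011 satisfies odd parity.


Number of 1s: 6

No, parity error (6 ones)


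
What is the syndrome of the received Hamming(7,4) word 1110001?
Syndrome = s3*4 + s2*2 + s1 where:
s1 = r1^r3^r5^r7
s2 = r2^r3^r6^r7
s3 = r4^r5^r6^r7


s1=1, s2=1, s3=1

Syndrome = 7 (error at position 7)


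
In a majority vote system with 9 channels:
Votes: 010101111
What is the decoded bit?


Ones: 6 out of 9
Threshold: 5

1 (6/9 voted 1)


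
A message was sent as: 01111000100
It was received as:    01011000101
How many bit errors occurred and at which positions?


XOR: 00100000001

2 error(s) at position(s): 2, 10


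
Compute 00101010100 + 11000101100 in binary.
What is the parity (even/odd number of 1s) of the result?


00101010100 = 340
11000101100 = 1580
Sum = 1920 = 11110000000
1s count = 4

even parity (4 ones in 11110000000)


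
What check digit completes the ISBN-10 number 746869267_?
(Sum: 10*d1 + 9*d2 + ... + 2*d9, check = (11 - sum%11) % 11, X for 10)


Weighted sum: 331
331 mod 11 = 1

Check digit: X


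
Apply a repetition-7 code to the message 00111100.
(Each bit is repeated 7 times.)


Each bit -> 7 copies

00000000000000111111111111111111111111111100000000000000


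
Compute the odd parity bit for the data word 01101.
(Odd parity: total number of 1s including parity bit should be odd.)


Number of 1s in data: 3
Parity bit: 0

0


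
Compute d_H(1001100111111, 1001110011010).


XOR: 0000010100101
Count of 1s: 4

4


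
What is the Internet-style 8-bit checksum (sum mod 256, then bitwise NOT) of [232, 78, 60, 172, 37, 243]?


Sum = 822 mod 256 = 54
Complement = 201

201


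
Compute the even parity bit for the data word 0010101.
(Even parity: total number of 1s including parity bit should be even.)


Number of 1s in data: 3
Parity bit: 1

1


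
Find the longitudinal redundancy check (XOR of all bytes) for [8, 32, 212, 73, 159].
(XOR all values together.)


XOR chain: 8 ^ 32 ^ 212 ^ 73 ^ 159 = 42

42


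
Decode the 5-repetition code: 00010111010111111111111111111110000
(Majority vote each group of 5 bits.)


Groups: 00010, 11101, 01111, 11111, 11111, 11111, 10000
Majority votes: 0111110

0111110


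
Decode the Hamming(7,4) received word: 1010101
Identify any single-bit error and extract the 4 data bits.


Syndrome = 0: no error detected

Data: 1101 (no errors)


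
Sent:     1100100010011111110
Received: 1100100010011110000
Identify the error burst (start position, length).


XOR: 0000000000000001110

Burst at position 15, length 3


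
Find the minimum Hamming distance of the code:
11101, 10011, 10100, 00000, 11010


Comparing all pairs, minimum distance: 2
Can detect 1 errors, correct 0 errors

2


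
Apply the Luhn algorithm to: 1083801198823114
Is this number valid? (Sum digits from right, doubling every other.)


Luhn sum = 61
61 mod 10 = 1

Invalid (Luhn sum mod 10 = 1)


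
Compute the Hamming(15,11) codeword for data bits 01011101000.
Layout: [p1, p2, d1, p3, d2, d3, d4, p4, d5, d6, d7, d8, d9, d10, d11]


Parity bits: p1=1, p2=0, p3=1, p4=1

100110111101000


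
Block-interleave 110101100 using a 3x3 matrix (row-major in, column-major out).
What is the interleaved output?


Matrix:
  110
  101
  100
Read columns: 111100010

111100010


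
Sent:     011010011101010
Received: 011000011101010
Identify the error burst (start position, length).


XOR: 000010000000000

Burst at position 4, length 1


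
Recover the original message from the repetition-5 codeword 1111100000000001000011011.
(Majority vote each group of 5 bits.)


Groups: 11111, 00000, 00000, 10000, 11011
Majority votes: 10001

10001


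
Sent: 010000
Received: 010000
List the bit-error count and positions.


XOR: 000000

0 errors (received matches sent)


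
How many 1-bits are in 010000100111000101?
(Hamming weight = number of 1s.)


Counting 1s in 010000100111000101

7


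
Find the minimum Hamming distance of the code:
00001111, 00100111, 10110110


Comparing all pairs, minimum distance: 2
Can detect 1 errors, correct 0 errors

2


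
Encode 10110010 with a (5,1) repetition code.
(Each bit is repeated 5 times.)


Each bit -> 5 copies

1111100000111111111100000000001111100000


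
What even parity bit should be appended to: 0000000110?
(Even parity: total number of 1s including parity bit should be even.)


Number of 1s in data: 2
Parity bit: 0

0


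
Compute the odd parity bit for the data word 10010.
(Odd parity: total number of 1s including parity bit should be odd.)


Number of 1s in data: 2
Parity bit: 1

1


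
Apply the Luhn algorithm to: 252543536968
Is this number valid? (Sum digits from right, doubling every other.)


Luhn sum = 56
56 mod 10 = 6

Invalid (Luhn sum mod 10 = 6)


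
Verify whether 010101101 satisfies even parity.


Number of 1s: 5

No, parity error (5 ones)


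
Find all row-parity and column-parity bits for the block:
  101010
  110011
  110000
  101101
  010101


Row parities: 10001
Column parities: 010001

Row P: 10001, Col P: 010001, Corner: 0


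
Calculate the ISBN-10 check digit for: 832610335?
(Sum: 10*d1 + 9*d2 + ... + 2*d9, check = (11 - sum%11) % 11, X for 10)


Weighted sum: 202
202 mod 11 = 4

Check digit: 7
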